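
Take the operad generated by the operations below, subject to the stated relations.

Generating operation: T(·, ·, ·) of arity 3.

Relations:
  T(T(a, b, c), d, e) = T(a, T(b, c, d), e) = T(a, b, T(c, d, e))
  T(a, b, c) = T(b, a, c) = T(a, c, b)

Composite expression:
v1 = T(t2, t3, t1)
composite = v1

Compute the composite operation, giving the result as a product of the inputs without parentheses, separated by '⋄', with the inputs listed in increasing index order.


t1 ⋄ t2 ⋄ t3


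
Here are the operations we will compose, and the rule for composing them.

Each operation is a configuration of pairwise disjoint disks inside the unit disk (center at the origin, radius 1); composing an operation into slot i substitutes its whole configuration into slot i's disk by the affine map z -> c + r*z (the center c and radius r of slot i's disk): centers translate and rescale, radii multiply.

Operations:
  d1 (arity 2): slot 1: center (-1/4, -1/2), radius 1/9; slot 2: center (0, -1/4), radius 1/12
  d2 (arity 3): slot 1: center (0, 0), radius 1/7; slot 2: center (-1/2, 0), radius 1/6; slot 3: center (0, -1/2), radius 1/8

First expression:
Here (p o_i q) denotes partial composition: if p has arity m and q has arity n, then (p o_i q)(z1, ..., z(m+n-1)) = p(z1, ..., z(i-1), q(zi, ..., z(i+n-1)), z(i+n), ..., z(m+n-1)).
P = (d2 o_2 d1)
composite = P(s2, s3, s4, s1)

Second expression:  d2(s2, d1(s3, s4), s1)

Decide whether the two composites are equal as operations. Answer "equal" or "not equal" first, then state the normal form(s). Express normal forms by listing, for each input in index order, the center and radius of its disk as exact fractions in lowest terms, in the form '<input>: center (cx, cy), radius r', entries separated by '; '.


equal; the common form is s1: center (0, -1/2), radius 1/8; s2: center (0, 0), radius 1/7; s3: center (-13/24, -1/12), radius 1/54; s4: center (-1/2, -1/24), radius 1/72


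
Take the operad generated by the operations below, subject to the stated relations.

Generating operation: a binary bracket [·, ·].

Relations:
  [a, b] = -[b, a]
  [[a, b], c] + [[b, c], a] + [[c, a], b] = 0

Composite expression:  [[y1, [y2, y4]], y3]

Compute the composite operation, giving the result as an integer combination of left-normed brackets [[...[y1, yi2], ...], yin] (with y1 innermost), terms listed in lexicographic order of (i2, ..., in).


[[[y1, y2], y4], y3] - [[[y1, y4], y2], y3]

In the tensor algebra, words opening y1 carry the y1-anchored form.
Composite bracket: [[y1, [y2, y4]], y3]
Full expansion: 8 signed words from ab - ba (2^3 = 8).
Only words starting with y1 matter:
  y1y2y4y3 appears with sign +1, giving the term +[[[y1, y2], y4], y3]
  y1y4y2y3 appears with sign -1, giving the term -[[[y1, y4], y2], y3]


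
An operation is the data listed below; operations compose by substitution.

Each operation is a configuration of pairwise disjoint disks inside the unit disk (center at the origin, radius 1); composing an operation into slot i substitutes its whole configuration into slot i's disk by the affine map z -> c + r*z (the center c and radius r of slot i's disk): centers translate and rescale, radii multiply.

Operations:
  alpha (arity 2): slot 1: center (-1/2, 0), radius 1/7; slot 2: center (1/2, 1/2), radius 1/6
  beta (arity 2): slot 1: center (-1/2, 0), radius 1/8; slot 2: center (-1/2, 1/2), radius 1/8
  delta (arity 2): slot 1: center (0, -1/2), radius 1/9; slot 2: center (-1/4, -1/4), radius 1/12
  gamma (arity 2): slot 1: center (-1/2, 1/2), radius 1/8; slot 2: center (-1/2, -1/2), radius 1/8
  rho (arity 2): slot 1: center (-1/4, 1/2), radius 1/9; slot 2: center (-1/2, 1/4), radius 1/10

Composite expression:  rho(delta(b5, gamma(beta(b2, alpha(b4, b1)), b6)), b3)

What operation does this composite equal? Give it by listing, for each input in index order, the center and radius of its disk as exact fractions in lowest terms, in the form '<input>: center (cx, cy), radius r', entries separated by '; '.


Below rho, radii multiply path by path; the b-disk centers shift.
for b5, the 2-step affine chain lands on center (-1/4, 4/9), radius 1/81
for b2, the 4-step affine chain lands on center (-163/576, 103/216), radius 1/6912
for b4, the 5-step affine chain lands on center (-3913/13824, 275/576), radius 1/48384
for b1, the 5-step affine chain lands on center (-3911/13824, 6601/13824), radius 1/41472
for b6, the 3-step affine chain lands on center (-61/216, 101/216), radius 1/864
for b3, the 1-step affine chain lands on center (-1/2, 1/4), radius 1/10

b1: center (-3911/13824, 6601/13824), radius 1/41472; b2: center (-163/576, 103/216), radius 1/6912; b3: center (-1/2, 1/4), radius 1/10; b4: center (-3913/13824, 275/576), radius 1/48384; b5: center (-1/4, 4/9), radius 1/81; b6: center (-61/216, 101/216), radius 1/864


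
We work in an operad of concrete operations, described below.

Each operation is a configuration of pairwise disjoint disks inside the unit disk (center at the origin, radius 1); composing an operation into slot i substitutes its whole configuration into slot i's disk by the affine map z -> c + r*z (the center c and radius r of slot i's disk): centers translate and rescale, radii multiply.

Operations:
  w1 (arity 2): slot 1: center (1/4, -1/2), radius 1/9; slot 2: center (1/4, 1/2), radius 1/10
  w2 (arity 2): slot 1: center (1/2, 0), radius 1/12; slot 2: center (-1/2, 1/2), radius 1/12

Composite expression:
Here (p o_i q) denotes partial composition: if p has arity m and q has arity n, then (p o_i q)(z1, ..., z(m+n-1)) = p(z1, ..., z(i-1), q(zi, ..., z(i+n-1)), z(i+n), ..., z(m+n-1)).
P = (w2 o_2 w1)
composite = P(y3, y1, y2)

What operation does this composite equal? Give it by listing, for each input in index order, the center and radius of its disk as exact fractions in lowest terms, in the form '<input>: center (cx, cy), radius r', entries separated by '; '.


Follow each y-input down from w2: c' goes to c + r*c', radius to r*r'.
y3 passes through 1 substitution, ending at center (1/2, 0), radius 1/12
y1 passes through 2 substitutions, ending at center (-23/48, 11/24), radius 1/108
y2 passes through 2 substitutions, ending at center (-23/48, 13/24), radius 1/120

y1: center (-23/48, 11/24), radius 1/108; y2: center (-23/48, 13/24), radius 1/120; y3: center (1/2, 0), radius 1/12


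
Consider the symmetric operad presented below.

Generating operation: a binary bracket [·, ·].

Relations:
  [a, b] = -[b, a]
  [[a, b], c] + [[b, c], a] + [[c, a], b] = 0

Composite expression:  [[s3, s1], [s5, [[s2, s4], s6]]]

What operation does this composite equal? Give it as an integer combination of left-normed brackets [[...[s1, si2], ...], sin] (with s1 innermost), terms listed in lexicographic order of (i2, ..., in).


[[[[[s1, s3], s2], s4], s6], s5] - [[[[[s1, s3], s4], s2], s6], s5] - [[[[[s1, s3], s5], s2], s4], s6] + [[[[[s1, s3], s5], s4], s2], s6] + [[[[[s1, s3], s5], s6], s2], s4] - [[[[[s1, s3], s5], s6], s4], s2] - [[[[[s1, s3], s6], s2], s4], s5] + [[[[[s1, s3], s6], s4], s2], s5]

A multilinear Lie element is pinned by s1-initial words (s1 innermost).
Composite bracket: [[s3, s1], [s5, [[s2, s4], s6]]]
Expanding via [a, b] = ab - ba: 32 signed words (2^5 = 32).
Words beginning with s1 determine it all:
  s1s3s2s4s6s5 appears with sign +1, giving the term +[[[[[s1, s3], s2], s4], s6], s5]
  s1s3s4s2s6s5 appears with sign -1, giving the term -[[[[[s1, s3], s4], s2], s6], s5]
  s1s3s5s2s4s6 appears with sign -1, giving the term -[[[[[s1, s3], s5], s2], s4], s6]
  s1s3s5s4s2s6 appears with sign +1, giving the term +[[[[[s1, s3], s5], s4], s2], s6]
  s1s3s5s6s2s4 appears with sign +1, giving the term +[[[[[s1, s3], s5], s6], s2], s4]
  s1s3s5s6s4s2 appears with sign -1, giving the term -[[[[[s1, s3], s5], s6], s4], s2]
  s1s3s6s2s4s5 appears with sign -1, giving the term -[[[[[s1, s3], s6], s2], s4], s5]
  s1s3s6s4s2s5 appears with sign +1, giving the term +[[[[[s1, s3], s6], s4], s2], s5]


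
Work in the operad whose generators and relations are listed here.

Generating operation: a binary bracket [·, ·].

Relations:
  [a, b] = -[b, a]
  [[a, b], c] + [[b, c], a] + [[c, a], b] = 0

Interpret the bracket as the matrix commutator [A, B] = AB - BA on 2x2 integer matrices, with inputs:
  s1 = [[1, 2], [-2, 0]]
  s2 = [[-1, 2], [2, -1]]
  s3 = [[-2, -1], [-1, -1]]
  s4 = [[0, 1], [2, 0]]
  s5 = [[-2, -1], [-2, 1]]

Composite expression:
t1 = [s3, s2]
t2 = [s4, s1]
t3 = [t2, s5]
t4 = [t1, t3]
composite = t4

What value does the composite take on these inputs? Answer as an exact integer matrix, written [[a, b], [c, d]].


[[42, 16], [16, -42]]

[s3, s2] = [[0, -2], [2, 0]]
[s4, s1] = [[-6, -1], [2, 6]]
[[s4, s1], s5] = [[4, 9], [-30, -4]]
[[s3, s2], [[s4, s1], s5]] = [[42, 16], [16, -42]]


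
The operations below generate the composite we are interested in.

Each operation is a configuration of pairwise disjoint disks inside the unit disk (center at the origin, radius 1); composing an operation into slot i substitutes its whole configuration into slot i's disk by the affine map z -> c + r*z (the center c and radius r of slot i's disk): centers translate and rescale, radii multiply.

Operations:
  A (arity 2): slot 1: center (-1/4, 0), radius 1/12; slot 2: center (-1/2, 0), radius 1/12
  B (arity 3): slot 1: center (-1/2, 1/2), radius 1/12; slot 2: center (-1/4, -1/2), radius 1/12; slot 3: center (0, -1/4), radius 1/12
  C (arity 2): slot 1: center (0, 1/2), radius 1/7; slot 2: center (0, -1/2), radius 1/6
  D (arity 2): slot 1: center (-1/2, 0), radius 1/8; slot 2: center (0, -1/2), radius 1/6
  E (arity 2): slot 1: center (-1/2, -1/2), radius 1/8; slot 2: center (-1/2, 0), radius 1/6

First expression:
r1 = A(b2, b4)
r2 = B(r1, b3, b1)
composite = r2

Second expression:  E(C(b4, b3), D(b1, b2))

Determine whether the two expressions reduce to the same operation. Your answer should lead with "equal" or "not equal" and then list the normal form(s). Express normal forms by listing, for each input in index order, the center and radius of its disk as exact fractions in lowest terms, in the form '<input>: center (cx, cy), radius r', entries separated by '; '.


not equal; the first gives b1: center (0, -1/4), radius 1/12; b2: center (-25/48, 1/2), radius 1/144; b3: center (-1/4, -1/2), radius 1/12; b4: center (-13/24, 1/2), radius 1/144 and the second b1: center (-7/12, 0), radius 1/48; b2: center (-1/2, -1/12), radius 1/36; b3: center (-1/2, -9/16), radius 1/48; b4: center (-1/2, -7/16), radius 1/56

Normal form of the first expression: b1: center (0, -1/4), radius 1/12; b2: center (-25/48, 1/2), radius 1/144; b3: center (-1/4, -1/2), radius 1/12; b4: center (-13/24, 1/2), radius 1/144
Normal form of the second expression: b1: center (-7/12, 0), radius 1/48; b2: center (-1/2, -1/12), radius 1/36; b3: center (-1/2, -9/16), radius 1/48; b4: center (-1/2, -7/16), radius 1/56
Different reductions; not equal.


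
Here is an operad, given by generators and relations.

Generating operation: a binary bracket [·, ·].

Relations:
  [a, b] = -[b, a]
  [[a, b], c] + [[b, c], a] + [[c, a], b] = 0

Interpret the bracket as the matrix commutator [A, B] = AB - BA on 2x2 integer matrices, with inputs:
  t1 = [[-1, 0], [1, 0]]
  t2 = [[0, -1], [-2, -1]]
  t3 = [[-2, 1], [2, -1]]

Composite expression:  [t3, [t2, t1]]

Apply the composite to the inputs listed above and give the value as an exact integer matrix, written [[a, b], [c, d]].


[t2, t1] = [[-1, -1], [1, 1]]
[t3, [t2, t1]] = [[3, 3], [-3, -3]]

[[3, 3], [-3, -3]]


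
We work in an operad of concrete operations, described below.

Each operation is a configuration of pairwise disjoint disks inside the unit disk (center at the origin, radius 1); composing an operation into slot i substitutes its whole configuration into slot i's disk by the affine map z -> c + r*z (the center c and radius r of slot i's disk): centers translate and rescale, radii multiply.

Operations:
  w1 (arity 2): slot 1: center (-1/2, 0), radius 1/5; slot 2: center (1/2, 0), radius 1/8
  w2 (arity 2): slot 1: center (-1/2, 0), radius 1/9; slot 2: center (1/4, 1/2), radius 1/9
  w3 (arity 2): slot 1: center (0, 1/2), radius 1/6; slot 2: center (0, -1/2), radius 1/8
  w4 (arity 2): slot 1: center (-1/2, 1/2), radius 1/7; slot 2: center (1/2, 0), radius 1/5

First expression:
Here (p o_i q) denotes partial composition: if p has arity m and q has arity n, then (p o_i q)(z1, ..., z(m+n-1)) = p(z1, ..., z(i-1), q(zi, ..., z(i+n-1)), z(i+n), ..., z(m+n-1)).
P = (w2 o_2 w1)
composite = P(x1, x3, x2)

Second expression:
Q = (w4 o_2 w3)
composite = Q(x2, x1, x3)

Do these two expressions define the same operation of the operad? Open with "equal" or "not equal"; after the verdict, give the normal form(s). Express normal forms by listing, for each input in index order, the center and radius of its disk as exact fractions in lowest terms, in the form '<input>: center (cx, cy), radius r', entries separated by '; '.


not equal: they reduce to x1: center (-1/2, 0), radius 1/9; x2: center (11/36, 1/2), radius 1/72; x3: center (7/36, 1/2), radius 1/45 and x1: center (1/2, 1/10), radius 1/30; x2: center (-1/2, 1/2), radius 1/7; x3: center (1/2, -1/10), radius 1/40

The first expression, normalized: x1: center (-1/2, 0), radius 1/9; x2: center (11/36, 1/2), radius 1/72; x3: center (7/36, 1/2), radius 1/45
The second expression, normalized: x1: center (1/2, 1/10), radius 1/30; x2: center (-1/2, 1/2), radius 1/7; x3: center (1/2, -1/10), radius 1/40
No match — not equal.


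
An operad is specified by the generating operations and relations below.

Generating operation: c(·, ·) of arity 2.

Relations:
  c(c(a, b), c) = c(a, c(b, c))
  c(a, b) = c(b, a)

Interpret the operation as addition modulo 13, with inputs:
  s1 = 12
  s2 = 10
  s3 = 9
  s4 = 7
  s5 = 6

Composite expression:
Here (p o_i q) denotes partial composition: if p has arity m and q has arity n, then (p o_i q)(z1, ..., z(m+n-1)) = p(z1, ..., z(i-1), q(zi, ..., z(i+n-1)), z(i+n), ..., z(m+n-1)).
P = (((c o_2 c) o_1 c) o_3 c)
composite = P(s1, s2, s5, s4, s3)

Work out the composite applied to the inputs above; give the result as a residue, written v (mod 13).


5 (mod 13)

c(s1, s2) = 9
c(s5, s4) = 0
c(c(s5, s4), s3) = 9
c(c(s1, s2), c(c(s5, s4), s3)) = 5


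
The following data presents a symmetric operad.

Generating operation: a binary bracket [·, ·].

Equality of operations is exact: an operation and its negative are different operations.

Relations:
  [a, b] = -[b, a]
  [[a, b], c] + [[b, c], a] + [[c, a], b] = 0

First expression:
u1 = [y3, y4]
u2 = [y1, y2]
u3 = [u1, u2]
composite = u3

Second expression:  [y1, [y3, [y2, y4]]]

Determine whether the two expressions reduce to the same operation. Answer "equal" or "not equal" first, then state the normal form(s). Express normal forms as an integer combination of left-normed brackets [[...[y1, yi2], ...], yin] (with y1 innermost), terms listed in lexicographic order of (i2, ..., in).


In normal form, the first expression is -[[[y1, y2], y3], y4] + [[[y1, y2], y4], y3]
In normal form, the second expression is -[[[y1, y2], y4], y3] + [[[y1, y3], y2], y4] - [[[y1, y3], y4], y2] + [[[y1, y4], y2], y3]
Distinct normal forms: not equal.

not equal: they reduce to -[[[y1, y2], y3], y4] + [[[y1, y2], y4], y3] and -[[[y1, y2], y4], y3] + [[[y1, y3], y2], y4] - [[[y1, y3], y4], y2] + [[[y1, y4], y2], y3]


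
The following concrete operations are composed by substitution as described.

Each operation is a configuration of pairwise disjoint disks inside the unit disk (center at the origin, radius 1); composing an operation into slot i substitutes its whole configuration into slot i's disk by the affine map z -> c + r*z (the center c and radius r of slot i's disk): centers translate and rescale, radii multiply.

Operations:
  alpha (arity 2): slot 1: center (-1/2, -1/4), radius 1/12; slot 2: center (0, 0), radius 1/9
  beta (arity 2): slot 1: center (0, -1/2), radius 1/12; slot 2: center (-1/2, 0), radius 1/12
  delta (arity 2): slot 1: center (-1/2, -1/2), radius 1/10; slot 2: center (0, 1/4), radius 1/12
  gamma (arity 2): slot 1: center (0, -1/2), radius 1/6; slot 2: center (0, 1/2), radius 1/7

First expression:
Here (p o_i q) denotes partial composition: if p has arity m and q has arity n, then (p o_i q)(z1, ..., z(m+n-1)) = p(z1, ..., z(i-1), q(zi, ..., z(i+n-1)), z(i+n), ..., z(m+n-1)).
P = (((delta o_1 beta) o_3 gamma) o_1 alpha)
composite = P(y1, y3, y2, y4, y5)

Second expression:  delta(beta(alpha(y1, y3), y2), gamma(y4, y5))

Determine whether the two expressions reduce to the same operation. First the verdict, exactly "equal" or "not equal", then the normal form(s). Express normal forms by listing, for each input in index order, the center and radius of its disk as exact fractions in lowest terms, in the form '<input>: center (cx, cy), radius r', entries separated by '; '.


Reducing the first expression gives y1: center (-121/240, -53/96), radius 1/1440; y2: center (-11/20, -1/2), radius 1/120; y3: center (-1/2, -11/20), radius 1/1080; y4: center (0, 5/24), radius 1/72; y5: center (0, 7/24), radius 1/84
Reducing the second expression gives y1: center (-121/240, -53/96), radius 1/1440; y2: center (-11/20, -1/2), radius 1/120; y3: center (-1/2, -11/20), radius 1/1080; y4: center (0, 5/24), radius 1/72; y5: center (0, 7/24), radius 1/84
One common form — equal.

equal; both compose to y1: center (-121/240, -53/96), radius 1/1440; y2: center (-11/20, -1/2), radius 1/120; y3: center (-1/2, -11/20), radius 1/1080; y4: center (0, 5/24), radius 1/72; y5: center (0, 7/24), radius 1/84


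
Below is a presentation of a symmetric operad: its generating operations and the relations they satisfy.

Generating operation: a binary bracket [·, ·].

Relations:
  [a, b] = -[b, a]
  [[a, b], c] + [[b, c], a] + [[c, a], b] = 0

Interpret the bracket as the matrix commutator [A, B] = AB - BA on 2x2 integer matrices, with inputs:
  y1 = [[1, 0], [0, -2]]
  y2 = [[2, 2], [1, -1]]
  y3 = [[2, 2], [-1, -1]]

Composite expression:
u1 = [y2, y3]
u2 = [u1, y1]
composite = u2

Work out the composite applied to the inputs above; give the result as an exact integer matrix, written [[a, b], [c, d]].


[[0, 0], [18, 0]]

[y2, y3] = [[-4, 0], [6, 4]]
[[y2, y3], y1] = [[0, 0], [18, 0]]


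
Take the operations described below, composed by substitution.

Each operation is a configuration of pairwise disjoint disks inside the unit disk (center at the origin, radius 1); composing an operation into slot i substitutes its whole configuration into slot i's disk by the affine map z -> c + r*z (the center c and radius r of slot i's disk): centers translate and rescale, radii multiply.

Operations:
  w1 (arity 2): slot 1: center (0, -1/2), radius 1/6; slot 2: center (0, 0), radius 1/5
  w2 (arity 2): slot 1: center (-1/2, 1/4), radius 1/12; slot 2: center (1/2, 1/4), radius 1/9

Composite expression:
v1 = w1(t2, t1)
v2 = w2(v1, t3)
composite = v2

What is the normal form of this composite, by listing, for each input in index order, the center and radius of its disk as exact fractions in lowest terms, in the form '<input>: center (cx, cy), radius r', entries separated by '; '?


t1: center (-1/2, 1/4), radius 1/60; t2: center (-1/2, 5/24), radius 1/72; t3: center (1/2, 1/4), radius 1/9

Below w2, radii multiply path by path; the t-disk centers shift.
input t2: composing its 2 substitution steps yields center (-1/2, 5/24), radius 1/72
input t1: composing its 2 substitution steps yields center (-1/2, 1/4), radius 1/60
input t3: composing its 1 substitution step yields center (1/2, 1/4), radius 1/9


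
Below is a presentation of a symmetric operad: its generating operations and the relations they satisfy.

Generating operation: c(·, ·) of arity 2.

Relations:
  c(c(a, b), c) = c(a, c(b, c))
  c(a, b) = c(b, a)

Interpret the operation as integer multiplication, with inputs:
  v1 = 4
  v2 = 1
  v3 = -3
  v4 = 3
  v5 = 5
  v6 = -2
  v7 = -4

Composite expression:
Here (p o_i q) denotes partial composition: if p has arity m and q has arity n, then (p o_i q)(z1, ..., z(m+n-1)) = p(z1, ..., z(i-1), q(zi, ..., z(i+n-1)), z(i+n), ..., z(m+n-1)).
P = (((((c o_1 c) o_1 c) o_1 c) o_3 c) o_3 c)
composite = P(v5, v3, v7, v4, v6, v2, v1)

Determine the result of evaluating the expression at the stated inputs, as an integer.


-1440

c(v5, v3) = -15
c(v7, v4) = -12
c(c(v7, v4), v6) = 24
c(c(v5, v3), c(c(v7, v4), v6)) = -360
c(c(c(v5, v3), c(c(v7, v4), v6)), v2) = -360
c(c(c(c(v5, v3), c(c(v7, v4), v6)), v2), v1) = -1440


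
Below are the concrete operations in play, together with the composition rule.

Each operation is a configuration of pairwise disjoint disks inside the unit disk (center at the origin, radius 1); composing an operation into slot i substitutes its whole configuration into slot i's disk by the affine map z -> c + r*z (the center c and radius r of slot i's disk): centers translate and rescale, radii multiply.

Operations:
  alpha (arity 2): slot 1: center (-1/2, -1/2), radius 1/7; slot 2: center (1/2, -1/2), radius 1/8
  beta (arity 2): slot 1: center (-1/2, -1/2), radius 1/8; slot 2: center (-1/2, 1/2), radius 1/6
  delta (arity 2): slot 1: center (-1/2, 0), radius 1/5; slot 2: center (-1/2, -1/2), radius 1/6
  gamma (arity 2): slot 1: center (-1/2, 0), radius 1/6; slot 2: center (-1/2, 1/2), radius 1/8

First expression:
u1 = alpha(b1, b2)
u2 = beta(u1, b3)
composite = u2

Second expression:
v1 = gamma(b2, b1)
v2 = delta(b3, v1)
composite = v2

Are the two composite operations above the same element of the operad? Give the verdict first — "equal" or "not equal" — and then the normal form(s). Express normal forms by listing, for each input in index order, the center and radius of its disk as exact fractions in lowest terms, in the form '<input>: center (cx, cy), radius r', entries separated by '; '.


not equal: they reduce to b1: center (-9/16, -9/16), radius 1/56; b2: center (-7/16, -9/16), radius 1/64; b3: center (-1/2, 1/2), radius 1/6 and b1: center (-7/12, -5/12), radius 1/48; b2: center (-7/12, -1/2), radius 1/36; b3: center (-1/2, 0), radius 1/5

The first expression, normalized: b1: center (-9/16, -9/16), radius 1/56; b2: center (-7/16, -9/16), radius 1/64; b3: center (-1/2, 1/2), radius 1/6
The second expression, normalized: b1: center (-7/12, -5/12), radius 1/48; b2: center (-7/12, -1/2), radius 1/36; b3: center (-1/2, 0), radius 1/5
The forms do not match — not equal.


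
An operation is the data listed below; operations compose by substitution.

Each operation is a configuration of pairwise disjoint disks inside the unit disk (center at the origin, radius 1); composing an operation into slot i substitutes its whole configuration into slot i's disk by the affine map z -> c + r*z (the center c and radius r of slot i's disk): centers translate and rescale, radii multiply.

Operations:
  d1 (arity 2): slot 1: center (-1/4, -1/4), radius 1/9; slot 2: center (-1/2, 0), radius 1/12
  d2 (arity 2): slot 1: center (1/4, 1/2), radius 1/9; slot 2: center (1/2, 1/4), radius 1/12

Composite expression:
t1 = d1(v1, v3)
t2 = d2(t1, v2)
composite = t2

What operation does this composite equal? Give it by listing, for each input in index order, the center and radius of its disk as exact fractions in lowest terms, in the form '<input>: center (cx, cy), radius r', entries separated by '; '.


Only the slot chain above each v matters under d2; compose those maps.
input v1: applying the 2 nested substitutions gives center (2/9, 17/36), radius 1/81
input v3: applying the 2 nested substitutions gives center (7/36, 1/2), radius 1/108
input v2: applying the 1 nested substitution gives center (1/2, 1/4), radius 1/12

v1: center (2/9, 17/36), radius 1/81; v2: center (1/2, 1/4), radius 1/12; v3: center (7/36, 1/2), radius 1/108


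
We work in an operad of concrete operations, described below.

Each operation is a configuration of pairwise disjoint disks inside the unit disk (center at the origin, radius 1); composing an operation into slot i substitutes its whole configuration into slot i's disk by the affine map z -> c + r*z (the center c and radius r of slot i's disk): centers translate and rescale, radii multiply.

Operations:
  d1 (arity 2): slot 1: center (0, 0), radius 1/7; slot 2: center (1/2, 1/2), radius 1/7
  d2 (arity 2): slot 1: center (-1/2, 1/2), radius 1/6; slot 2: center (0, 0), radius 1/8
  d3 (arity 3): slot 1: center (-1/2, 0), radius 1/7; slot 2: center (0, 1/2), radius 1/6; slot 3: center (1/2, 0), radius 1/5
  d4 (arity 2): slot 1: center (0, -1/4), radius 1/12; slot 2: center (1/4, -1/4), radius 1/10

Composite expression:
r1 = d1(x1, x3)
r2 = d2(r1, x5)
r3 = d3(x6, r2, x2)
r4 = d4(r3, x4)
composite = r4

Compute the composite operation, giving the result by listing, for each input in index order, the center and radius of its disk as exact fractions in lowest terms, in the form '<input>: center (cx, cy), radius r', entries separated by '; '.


Nesting under d4 composes maps z -> c + r*z down each x-path.
for x6, the 2-step affine chain lands on center (-1/24, -1/4), radius 1/84
for x1, the 4-step affine chain lands on center (-1/144, -29/144), radius 1/3024
for x3, the 4-step affine chain lands on center (-5/864, -173/864), radius 1/3024
for x5, the 3-step affine chain lands on center (0, -5/24), radius 1/576
for x2, the 2-step affine chain lands on center (1/24, -1/4), radius 1/60
for x4, the 1-step affine chain lands on center (1/4, -1/4), radius 1/10

x1: center (-1/144, -29/144), radius 1/3024; x2: center (1/24, -1/4), radius 1/60; x3: center (-5/864, -173/864), radius 1/3024; x4: center (1/4, -1/4), radius 1/10; x5: center (0, -5/24), radius 1/576; x6: center (-1/24, -1/4), radius 1/84


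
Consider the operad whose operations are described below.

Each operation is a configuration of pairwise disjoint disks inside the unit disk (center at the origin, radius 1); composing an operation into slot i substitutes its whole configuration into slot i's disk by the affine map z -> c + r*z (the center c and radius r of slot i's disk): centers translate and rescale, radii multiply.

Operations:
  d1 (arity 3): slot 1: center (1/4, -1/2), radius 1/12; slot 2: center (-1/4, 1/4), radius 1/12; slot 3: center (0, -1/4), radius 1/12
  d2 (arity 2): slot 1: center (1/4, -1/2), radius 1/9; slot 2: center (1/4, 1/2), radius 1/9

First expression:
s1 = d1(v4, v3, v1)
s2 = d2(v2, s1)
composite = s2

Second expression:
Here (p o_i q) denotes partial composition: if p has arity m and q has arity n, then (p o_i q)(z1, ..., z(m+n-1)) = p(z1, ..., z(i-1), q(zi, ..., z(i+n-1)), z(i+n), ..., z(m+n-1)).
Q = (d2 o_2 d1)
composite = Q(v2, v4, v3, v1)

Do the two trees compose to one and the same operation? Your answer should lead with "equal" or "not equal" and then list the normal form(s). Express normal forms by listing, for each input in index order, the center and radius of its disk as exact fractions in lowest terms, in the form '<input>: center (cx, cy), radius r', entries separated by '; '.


The first expression, normalized: v1: center (1/4, 17/36), radius 1/108; v2: center (1/4, -1/2), radius 1/9; v3: center (2/9, 19/36), radius 1/108; v4: center (5/18, 4/9), radius 1/108
The second expression, normalized: v1: center (1/4, 17/36), radius 1/108; v2: center (1/4, -1/2), radius 1/9; v3: center (2/9, 19/36), radius 1/108; v4: center (5/18, 4/9), radius 1/108
One common form — equal.

equal: each reduces to v1: center (1/4, 17/36), radius 1/108; v2: center (1/4, -1/2), radius 1/9; v3: center (2/9, 19/36), radius 1/108; v4: center (5/18, 4/9), radius 1/108


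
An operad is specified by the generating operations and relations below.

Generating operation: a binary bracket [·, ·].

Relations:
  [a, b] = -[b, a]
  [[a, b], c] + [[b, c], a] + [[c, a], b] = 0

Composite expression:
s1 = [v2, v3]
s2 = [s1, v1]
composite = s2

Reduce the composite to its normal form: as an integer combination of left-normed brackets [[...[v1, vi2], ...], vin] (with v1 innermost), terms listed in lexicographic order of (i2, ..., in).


-[[v1, v2], v3] + [[v1, v3], v2]

Antisymmetry and Jacobi reduce to v1-anchored left-normed brackets.
Composite bracket: [[v2, v3], v1]
Expanding via [a, b] = ab - ba: 4 signed words (2^2 = 4).
Only words starting with v1 matter:
  the word v1v2v3 carries sign -1 and contributes -[[v1, v2], v3]
  the word v1v3v2 carries sign +1 and contributes +[[v1, v3], v2]


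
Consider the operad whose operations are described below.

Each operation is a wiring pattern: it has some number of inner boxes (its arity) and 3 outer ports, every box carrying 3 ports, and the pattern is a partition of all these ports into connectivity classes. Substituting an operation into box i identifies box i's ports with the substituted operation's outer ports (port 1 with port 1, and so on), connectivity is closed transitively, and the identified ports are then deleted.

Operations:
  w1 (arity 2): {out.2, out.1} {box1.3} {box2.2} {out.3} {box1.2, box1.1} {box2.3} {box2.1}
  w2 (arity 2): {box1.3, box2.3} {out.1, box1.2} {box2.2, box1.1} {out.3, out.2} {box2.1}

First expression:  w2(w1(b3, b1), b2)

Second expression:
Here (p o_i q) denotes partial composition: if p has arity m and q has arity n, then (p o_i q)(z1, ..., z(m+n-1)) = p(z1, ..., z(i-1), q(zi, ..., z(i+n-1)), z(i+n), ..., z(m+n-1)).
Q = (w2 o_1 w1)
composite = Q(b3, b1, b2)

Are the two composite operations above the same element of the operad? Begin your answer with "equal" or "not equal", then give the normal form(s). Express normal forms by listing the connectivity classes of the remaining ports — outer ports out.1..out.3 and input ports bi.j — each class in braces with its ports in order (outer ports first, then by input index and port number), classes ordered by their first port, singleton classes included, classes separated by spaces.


equal: each reduces to {out.1, b2.2} {out.2, out.3} {b1.1} {b1.2} {b1.3} {b2.1} {b2.3} {b3.1, b3.2} {b3.3}

The first composite normalizes to {out.1, b2.2} {out.2, out.3} {b1.1} {b1.2} {b1.3} {b2.1} {b2.3} {b3.1, b3.2} {b3.3}
The second composite normalizes to {out.1, b2.2} {out.2, out.3} {b1.1} {b1.2} {b1.3} {b2.1} {b2.3} {b3.1, b3.2} {b3.3}
Same normal form: equal.


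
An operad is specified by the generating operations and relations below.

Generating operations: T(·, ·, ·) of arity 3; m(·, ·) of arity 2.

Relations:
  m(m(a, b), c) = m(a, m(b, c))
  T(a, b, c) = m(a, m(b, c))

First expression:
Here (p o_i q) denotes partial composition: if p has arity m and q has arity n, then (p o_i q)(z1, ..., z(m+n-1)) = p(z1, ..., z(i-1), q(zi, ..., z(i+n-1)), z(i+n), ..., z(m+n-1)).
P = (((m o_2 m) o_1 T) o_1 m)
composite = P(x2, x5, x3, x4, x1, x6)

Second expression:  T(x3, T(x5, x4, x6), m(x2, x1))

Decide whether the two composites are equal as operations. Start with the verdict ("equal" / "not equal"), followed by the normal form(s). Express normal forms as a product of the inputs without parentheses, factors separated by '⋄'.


Reducing the first expression gives x2 ⋄ x5 ⋄ x3 ⋄ x4 ⋄ x1 ⋄ x6
Reducing the second expression gives x3 ⋄ x5 ⋄ x4 ⋄ x6 ⋄ x2 ⋄ x1
No match — not equal.

not equal; the first gives x2 ⋄ x5 ⋄ x3 ⋄ x4 ⋄ x1 ⋄ x6 and the second x3 ⋄ x5 ⋄ x4 ⋄ x6 ⋄ x2 ⋄ x1


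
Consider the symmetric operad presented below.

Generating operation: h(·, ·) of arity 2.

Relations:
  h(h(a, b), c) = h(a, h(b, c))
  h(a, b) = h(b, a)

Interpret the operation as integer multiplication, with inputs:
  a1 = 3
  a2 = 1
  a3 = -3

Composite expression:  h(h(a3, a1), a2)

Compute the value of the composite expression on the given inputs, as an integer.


-9

h(a3, a1) = -9
h(h(a3, a1), a2) = -9


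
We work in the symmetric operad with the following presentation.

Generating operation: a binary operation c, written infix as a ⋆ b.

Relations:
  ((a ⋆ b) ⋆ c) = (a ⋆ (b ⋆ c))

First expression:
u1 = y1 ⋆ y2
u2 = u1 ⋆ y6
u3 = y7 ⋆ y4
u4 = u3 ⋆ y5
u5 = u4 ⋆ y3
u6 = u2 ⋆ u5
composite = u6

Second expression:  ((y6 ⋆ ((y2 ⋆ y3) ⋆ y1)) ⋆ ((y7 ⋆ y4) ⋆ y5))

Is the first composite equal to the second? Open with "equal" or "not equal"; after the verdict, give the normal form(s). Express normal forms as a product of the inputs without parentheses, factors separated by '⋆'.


not equal; first: y1 ⋆ y2 ⋆ y6 ⋆ y7 ⋆ y4 ⋆ y5 ⋆ y3; second: y6 ⋆ y2 ⋆ y3 ⋆ y1 ⋆ y7 ⋆ y4 ⋆ y5

The first expression reduces to y1 ⋆ y2 ⋆ y6 ⋆ y7 ⋆ y4 ⋆ y5 ⋆ y3
The second expression reduces to y6 ⋆ y2 ⋆ y3 ⋆ y1 ⋆ y7 ⋆ y4 ⋆ y5
Different reductions; not equal.


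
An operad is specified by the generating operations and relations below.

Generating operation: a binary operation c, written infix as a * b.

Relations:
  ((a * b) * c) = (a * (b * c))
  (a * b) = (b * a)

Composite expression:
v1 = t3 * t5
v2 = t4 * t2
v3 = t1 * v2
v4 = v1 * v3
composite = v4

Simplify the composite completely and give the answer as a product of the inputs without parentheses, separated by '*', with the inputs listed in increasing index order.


Any arrangement under c is one operation, so sort the t-inputs.
(t3 * t5) linearizes to t3 * t5
(t4 * t2) linearizes to t4 * t2
(t1 * (t4 * t2)) linearizes to t1 * t4 * t2
((t3 * t5) * (t1 * (t4 * t2))) linearizes to t3 * t5 * t1 * t4 * t2
reordering the factors by index: t1 * t2 * t3 * t4 * t5

t1 * t2 * t3 * t4 * t5


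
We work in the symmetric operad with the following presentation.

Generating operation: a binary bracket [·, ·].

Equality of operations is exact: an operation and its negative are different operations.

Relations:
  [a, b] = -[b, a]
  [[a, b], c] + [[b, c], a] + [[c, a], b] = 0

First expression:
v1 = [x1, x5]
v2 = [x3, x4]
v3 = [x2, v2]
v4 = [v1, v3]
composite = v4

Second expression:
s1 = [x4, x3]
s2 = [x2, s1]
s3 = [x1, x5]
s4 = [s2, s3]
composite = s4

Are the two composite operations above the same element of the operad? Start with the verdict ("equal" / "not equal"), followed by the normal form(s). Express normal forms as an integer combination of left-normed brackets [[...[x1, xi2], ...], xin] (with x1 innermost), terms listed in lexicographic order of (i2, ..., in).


equal — both sides give [[[[x1, x5], x2], x3], x4] - [[[[x1, x5], x2], x4], x3] - [[[[x1, x5], x3], x4], x2] + [[[[x1, x5], x4], x3], x2]

The first expression, normalized: [[[[x1, x5], x2], x3], x4] - [[[[x1, x5], x2], x4], x3] - [[[[x1, x5], x3], x4], x2] + [[[[x1, x5], x4], x3], x2]
The second expression, normalized: [[[[x1, x5], x2], x3], x4] - [[[[x1, x5], x2], x4], x3] - [[[[x1, x5], x3], x4], x2] + [[[[x1, x5], x4], x3], x2]
Identical normal forms: equal.


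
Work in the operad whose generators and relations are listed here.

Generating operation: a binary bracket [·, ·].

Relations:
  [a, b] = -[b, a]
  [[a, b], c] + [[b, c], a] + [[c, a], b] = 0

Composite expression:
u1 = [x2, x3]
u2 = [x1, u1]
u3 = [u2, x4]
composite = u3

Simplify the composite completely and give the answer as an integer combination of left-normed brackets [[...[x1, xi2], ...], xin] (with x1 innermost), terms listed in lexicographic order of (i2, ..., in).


[[[x1, x2], x3], x4] - [[[x1, x3], x2], x4]

Expand each bracket as ab - ba; the x1-initial words give the coefficients.
Composite bracket: [[x1, [x2, x3]], x4]
Expanding via [a, b] = ab - ba: 8 signed words (2^3 = 8).
Coefficients come from the x1-initial words:
  sign of x1x2x3x4 is +1, so it contributes +[[[x1, x2], x3], x4]
  sign of x1x3x2x4 is -1, so it contributes -[[[x1, x3], x2], x4]


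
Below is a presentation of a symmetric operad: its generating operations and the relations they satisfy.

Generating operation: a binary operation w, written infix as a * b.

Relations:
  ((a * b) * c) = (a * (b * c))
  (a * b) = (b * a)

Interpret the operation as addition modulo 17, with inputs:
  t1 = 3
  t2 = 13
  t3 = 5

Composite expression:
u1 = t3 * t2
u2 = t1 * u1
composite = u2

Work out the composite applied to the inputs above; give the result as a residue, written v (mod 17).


4 (mod 17)

(t3 * t2) = 1
(t1 * (t3 * t2)) = 4


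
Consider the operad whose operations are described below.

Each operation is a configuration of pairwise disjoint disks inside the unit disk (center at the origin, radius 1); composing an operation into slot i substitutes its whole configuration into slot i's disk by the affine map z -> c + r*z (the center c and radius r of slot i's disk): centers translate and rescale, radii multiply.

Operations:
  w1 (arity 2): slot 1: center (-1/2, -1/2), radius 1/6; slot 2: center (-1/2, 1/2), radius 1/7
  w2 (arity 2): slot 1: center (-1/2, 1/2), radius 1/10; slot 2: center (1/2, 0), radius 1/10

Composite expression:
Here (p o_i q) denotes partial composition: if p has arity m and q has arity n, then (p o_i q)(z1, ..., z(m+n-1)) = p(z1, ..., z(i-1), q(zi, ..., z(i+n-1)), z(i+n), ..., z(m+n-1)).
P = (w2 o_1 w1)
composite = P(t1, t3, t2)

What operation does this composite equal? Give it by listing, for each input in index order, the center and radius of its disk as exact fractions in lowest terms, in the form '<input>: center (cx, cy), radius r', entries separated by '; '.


t1: center (-11/20, 9/20), radius 1/60; t2: center (1/2, 0), radius 1/10; t3: center (-11/20, 11/20), radius 1/70

Nesting under w2 composes maps z -> c + r*z down each t-path.
t1: after 2 affine steps, its disk has center (-11/20, 9/20), radius 1/60
t3: after 2 affine steps, its disk has center (-11/20, 11/20), radius 1/70
t2: after 1 affine step, its disk has center (1/2, 0), radius 1/10


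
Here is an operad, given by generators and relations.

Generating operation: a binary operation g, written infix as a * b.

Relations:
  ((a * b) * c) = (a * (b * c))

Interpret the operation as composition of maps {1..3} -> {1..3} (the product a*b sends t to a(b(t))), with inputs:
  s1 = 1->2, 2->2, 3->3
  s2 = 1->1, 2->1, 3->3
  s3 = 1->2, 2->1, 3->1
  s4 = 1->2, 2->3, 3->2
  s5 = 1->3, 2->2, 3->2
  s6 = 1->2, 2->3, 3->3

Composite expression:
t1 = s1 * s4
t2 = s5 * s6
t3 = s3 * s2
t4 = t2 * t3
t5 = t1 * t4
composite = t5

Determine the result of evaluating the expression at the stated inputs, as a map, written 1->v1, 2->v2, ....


1->3, 2->3, 3->3

(s1 * s4) = 1->2, 2->3, 3->2
(s5 * s6) = 1->2, 2->2, 3->2
(s3 * s2) = 1->2, 2->2, 3->1
((s5 * s6) * (s3 * s2)) = 1->2, 2->2, 3->2
((s1 * s4) * ((s5 * s6) * (s3 * s2))) = 1->3, 2->3, 3->3


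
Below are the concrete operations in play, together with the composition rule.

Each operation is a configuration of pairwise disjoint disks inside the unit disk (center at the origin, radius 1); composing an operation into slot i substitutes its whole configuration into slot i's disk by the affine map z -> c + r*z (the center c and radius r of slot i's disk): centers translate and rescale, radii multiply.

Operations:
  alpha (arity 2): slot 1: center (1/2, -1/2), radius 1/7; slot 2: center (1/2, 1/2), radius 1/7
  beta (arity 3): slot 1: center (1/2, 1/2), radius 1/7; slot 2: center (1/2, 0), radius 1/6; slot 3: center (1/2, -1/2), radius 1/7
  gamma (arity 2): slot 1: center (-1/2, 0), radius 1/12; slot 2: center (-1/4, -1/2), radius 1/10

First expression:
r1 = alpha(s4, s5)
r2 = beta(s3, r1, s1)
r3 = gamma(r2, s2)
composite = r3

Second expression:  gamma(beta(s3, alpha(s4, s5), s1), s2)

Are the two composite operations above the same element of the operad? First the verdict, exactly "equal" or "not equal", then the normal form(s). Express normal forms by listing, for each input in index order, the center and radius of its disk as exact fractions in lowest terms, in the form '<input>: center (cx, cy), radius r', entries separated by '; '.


equal — both sides give s1: center (-11/24, -1/24), radius 1/84; s2: center (-1/4, -1/2), radius 1/10; s3: center (-11/24, 1/24), radius 1/84; s4: center (-65/144, -1/144), radius 1/504; s5: center (-65/144, 1/144), radius 1/504

The first composite normalizes to s1: center (-11/24, -1/24), radius 1/84; s2: center (-1/4, -1/2), radius 1/10; s3: center (-11/24, 1/24), radius 1/84; s4: center (-65/144, -1/144), radius 1/504; s5: center (-65/144, 1/144), radius 1/504
The second composite normalizes to s1: center (-11/24, -1/24), radius 1/84; s2: center (-1/4, -1/2), radius 1/10; s3: center (-11/24, 1/24), radius 1/84; s4: center (-65/144, -1/144), radius 1/504; s5: center (-65/144, 1/144), radius 1/504
Same normal form: equal.
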